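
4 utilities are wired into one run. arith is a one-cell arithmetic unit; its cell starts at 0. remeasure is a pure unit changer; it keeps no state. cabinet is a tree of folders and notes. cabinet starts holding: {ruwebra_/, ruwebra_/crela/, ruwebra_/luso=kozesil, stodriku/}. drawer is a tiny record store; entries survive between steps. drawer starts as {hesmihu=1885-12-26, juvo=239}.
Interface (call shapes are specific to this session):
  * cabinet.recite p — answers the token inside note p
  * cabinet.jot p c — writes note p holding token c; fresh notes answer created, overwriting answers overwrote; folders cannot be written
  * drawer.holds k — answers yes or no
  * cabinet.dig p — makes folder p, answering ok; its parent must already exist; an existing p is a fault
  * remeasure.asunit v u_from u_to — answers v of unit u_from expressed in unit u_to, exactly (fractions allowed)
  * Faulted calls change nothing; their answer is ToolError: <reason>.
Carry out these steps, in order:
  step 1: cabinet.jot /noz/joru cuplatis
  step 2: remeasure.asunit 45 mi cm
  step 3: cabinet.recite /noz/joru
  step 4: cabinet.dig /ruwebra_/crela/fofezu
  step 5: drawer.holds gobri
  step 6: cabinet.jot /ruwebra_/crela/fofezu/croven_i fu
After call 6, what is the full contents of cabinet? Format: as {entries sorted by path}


Then cabinet.jot on p: /noz/joru, c: cuplatis, — result: ToolError: no parent.
Calling remeasure.asunit on v: 45, u_from: mi, u_to: cm, yielding 7242048.
Then cabinet.recite on p: /noz/joru, and see ToolError: not found.
Now I run cabinet.dig on p: /ruwebra_/crela/fofezu, — result: ok.
Invoking drawer.holds on k: gobri, and see no.
I invoke cabinet.jot on p: /ruwebra_/crela/fofezu/croven_i, c: fu, which returns created.

Answer: {ruwebra_/, ruwebra_/crela/, ruwebra_/crela/fofezu/, ruwebra_/crela/fofezu/croven_i=fu, ruwebra_/luso=kozesil, stodriku/}


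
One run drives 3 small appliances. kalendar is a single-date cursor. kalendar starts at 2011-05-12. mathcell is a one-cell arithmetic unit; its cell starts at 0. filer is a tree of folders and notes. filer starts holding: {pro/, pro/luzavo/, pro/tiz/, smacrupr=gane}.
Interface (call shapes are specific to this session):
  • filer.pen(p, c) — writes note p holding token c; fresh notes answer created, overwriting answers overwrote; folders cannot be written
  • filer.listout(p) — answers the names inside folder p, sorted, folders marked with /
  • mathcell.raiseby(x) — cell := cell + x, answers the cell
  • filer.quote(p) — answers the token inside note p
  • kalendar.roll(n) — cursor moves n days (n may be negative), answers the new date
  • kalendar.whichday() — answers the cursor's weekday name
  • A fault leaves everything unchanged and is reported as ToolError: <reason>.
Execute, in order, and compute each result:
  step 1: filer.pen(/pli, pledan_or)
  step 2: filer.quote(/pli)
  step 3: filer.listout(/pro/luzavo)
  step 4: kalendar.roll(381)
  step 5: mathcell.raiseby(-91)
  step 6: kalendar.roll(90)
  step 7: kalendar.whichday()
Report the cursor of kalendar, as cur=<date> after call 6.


Answer: cur=2012-08-25

Derivation:
# 1. filer.pen(p→/pli, c→pledan_or) : created
# 2. filer.quote(p→/pli) : pledan_or
# 3. filer.listout(p→/pro/luzavo) : []
# 4. kalendar.roll(n→381) : 2012-05-27
# 5. mathcell.raiseby(x→-91) : -91
# 6. kalendar.roll(n→90) : 2012-08-25
# 7. kalendar.whichday() : Saturday


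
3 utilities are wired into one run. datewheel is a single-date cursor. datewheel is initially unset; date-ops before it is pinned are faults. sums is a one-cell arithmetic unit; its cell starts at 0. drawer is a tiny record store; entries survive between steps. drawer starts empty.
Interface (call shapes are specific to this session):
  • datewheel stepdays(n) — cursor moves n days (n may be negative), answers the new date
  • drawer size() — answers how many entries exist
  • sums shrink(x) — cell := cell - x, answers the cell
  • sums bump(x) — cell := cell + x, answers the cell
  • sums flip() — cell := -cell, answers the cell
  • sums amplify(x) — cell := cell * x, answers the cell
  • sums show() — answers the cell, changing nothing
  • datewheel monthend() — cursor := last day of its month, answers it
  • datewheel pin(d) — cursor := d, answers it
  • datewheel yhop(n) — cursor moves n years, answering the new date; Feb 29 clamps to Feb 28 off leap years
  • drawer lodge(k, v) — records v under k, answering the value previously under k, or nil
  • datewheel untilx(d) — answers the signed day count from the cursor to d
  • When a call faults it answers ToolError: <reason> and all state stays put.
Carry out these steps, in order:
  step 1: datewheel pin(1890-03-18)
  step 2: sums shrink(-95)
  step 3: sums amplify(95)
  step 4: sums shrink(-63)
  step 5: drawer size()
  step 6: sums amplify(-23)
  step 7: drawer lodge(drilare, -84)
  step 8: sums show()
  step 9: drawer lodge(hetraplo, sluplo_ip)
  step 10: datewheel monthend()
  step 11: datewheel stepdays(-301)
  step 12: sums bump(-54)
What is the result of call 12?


Answer: -209078

Derivation:
% datewheel pin(d=1890-03-18) == 1890-03-18
% sums shrink(x=-95) == 95
% sums amplify(x=95) == 9025
% sums shrink(x=-63) == 9088
% drawer size() == 0
% sums amplify(x=-23) == -209024
% drawer lodge(k=drilare, v=-84) == nil
% sums show() == -209024
% drawer lodge(k=hetraplo, v=sluplo_ip) == nil
% datewheel monthend() == 1890-03-31
% datewheel stepdays(n=-301) == 1889-06-03
% sums bump(x=-54) == -209078


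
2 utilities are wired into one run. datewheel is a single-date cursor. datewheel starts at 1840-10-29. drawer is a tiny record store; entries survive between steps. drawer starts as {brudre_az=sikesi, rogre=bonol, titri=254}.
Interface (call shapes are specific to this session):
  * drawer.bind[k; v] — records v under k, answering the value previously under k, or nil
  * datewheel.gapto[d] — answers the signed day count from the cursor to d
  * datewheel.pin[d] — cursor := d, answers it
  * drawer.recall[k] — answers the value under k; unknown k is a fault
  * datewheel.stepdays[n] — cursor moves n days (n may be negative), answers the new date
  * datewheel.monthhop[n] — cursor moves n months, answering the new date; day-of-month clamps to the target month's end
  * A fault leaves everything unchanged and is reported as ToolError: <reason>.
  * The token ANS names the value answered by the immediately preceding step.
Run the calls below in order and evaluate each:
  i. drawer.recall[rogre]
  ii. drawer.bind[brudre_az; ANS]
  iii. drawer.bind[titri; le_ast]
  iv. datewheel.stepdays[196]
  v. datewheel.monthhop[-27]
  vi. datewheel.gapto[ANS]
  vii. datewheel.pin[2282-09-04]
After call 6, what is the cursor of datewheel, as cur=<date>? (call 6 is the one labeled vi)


Answer: cur=1839-02-13

Derivation:
·→ drawer.recall(rogre)
·← bonol
·→ drawer.bind(brudre_az, ANS)
·← sikesi
·→ drawer.bind(titri, le_ast)
·← 254
·→ datewheel.stepdays(196)
·← 1841-05-13
·→ datewheel.monthhop(-27)
·← 1839-02-13
·→ datewheel.gapto(ANS)
·← 0
·→ datewheel.pin(2282-09-04)
·← 2282-09-04


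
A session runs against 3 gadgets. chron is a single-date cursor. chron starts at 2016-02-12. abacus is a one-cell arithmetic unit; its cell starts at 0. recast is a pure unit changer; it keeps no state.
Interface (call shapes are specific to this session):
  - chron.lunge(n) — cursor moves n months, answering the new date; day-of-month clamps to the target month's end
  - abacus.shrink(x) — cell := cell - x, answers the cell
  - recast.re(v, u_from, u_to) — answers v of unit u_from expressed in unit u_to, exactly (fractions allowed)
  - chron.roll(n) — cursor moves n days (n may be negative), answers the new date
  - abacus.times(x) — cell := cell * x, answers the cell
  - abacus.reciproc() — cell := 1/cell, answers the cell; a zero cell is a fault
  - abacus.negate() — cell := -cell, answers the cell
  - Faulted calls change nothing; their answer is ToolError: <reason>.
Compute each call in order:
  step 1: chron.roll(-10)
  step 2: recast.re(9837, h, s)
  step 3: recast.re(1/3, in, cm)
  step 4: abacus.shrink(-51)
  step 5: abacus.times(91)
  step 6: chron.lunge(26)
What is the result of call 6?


Then chron.roll using n: -10, giving 2016-02-02.
I run recast.re using v: 9837, u_from: h, u_to: s, giving 35413200.
Using recast.re using v: 1/3, u_from: in, u_to: cm, → 127/150.
Invoking abacus.shrink using x: -51, and see 51.
I call abacus.times using x: 91, — result: 4641.
Calling chron.lunge using n: 26, yielding 2018-04-02.

Answer: 2018-04-02


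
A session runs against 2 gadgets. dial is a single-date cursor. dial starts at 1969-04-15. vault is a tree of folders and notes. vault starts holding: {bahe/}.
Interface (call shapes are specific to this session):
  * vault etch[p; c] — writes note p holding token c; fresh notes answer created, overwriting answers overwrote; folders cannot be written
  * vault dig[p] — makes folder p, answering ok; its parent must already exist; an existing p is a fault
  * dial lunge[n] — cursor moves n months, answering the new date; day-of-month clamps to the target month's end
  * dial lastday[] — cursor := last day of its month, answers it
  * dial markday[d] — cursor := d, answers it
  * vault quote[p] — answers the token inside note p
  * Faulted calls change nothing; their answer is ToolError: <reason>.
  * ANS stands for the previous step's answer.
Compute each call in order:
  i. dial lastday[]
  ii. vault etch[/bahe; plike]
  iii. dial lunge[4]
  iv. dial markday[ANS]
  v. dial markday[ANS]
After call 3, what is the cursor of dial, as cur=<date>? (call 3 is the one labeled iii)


// 1. dial lastday() ~> 1969-04-30
// 2. vault etch(p→/bahe, c→plike) ~> ToolError: is a directory
// 3. dial lunge(n→4) ~> 1969-08-30
// 4. dial markday(d→ANS) ~> 1969-08-30
// 5. dial markday(d→ANS) ~> 1969-08-30

Answer: cur=1969-08-30


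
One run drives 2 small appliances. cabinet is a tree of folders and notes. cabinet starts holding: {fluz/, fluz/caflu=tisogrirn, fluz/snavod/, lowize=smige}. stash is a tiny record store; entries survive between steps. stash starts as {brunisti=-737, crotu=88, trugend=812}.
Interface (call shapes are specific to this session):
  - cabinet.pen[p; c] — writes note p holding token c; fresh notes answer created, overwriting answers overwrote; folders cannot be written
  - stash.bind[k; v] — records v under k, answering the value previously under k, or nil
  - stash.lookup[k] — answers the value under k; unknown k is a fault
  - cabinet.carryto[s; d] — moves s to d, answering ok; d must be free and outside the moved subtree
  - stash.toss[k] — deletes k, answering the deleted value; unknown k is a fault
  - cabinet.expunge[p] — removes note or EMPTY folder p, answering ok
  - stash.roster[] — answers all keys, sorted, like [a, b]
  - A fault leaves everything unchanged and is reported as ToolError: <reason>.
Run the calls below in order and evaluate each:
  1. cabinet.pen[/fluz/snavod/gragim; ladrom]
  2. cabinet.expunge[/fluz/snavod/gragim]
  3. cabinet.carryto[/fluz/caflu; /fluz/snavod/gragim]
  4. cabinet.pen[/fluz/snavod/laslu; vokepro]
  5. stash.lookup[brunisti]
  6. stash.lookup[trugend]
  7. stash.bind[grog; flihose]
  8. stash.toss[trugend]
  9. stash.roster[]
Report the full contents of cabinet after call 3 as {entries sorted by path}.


>> pen(/fluz/snavod/gragim, ladrom)
<< created
>> expunge(/fluz/snavod/gragim)
<< ok
>> carryto(/fluz/caflu, /fluz/snavod/gragim)
<< ok
>> pen(/fluz/snavod/laslu, vokepro)
<< created
>> lookup(brunisti)
<< -737
>> lookup(trugend)
<< 812
>> bind(grog, flihose)
<< nil
>> toss(trugend)
<< 812
>> roster()
<< [brunisti, crotu, grog]

Answer: {fluz/, fluz/snavod/, fluz/snavod/gragim=tisogrirn, lowize=smige}


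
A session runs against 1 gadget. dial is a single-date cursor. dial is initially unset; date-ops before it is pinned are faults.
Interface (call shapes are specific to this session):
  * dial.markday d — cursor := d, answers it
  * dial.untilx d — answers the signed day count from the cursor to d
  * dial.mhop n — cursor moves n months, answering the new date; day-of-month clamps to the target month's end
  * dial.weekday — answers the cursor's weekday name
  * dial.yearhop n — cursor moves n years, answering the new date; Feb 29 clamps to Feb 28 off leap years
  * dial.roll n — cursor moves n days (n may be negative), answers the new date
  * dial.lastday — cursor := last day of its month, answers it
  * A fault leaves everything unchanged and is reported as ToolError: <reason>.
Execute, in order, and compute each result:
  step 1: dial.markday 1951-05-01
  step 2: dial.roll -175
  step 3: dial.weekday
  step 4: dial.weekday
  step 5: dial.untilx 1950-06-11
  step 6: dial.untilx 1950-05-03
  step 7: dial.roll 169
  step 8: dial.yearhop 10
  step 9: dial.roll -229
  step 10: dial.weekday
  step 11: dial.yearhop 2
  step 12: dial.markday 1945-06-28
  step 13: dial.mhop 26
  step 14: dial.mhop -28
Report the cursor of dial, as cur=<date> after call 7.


Answer: cur=1951-04-25

Derivation:
CALL dial.markday[1951-05-01]
RET  1951-05-01
CALL dial.roll[-175]
RET  1950-11-07
CALL dial.weekday[]
RET  Tuesday
CALL dial.weekday[]
RET  Tuesday
CALL dial.untilx[1950-06-11]
RET  -149
CALL dial.untilx[1950-05-03]
RET  -188
CALL dial.roll[169]
RET  1951-04-25
CALL dial.yearhop[10]
RET  1961-04-25
CALL dial.roll[-229]
RET  1960-09-08
CALL dial.weekday[]
RET  Thursday
CALL dial.yearhop[2]
RET  1962-09-08
CALL dial.markday[1945-06-28]
RET  1945-06-28
CALL dial.mhop[26]
RET  1947-08-28
CALL dial.mhop[-28]
RET  1945-04-28


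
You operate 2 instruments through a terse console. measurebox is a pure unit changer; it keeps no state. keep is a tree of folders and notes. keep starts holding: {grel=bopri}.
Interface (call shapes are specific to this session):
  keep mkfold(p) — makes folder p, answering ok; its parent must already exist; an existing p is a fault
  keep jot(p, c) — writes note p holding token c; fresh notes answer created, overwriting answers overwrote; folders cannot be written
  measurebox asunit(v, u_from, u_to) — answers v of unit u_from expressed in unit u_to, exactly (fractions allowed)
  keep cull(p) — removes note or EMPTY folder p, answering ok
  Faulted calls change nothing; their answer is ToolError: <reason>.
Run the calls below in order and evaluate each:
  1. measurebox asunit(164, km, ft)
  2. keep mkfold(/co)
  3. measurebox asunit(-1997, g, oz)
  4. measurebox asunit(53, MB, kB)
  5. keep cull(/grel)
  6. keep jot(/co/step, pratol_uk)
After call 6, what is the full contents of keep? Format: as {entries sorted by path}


Answer: {co/, co/step=pratol_uk}

Derivation:
% measurebox asunit(v: 164, u_from: km, u_to: ft) : 205000000/381
% keep mkfold(p: /co) : ok
% measurebox asunit(v: -1997, u_from: g, u_to: oz) : -3195200000/45359237
% measurebox asunit(v: 53, u_from: MB, u_to: kB) : 53000
% keep cull(p: /grel) : ok
% keep jot(p: /co/step, c: pratol_uk) : created


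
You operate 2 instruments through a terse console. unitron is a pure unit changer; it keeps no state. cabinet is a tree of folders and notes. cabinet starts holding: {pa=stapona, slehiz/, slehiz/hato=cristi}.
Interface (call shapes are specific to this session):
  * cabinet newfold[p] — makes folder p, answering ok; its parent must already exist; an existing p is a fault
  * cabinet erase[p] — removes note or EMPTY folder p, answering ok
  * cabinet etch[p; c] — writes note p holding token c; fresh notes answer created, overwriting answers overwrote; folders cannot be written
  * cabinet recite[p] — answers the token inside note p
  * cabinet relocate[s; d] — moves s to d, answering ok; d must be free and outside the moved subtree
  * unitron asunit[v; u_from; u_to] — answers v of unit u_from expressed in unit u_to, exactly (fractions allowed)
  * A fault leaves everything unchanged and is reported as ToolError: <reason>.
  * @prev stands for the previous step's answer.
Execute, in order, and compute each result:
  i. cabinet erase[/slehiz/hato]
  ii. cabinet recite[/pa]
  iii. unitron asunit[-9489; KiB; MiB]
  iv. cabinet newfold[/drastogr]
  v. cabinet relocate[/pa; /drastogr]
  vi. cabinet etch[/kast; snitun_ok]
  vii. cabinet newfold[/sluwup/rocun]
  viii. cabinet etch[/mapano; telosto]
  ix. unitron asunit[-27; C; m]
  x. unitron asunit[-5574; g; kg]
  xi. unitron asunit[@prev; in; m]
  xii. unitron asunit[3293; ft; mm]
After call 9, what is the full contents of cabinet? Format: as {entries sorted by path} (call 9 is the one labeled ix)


Answer: {drastogr/, kast=snitun_ok, mapano=telosto, pa=stapona, slehiz/}

Derivation:
Calling cabinet erase using p='/slehiz/hato', → ok.
I use cabinet recite using p='/pa', and observe stapona.
Calling unitron asunit using v='-9489', u_from='KiB', u_to='MiB': -9489/1024.
Invoking cabinet newfold using p='/drastogr', and get ok.
Using cabinet relocate using s='/pa', d='/drastogr', and observe ToolError: exists.
Now I run cabinet etch using p='/kast', c='snitun_ok', and observe created.
Now I run cabinet newfold using p='/sluwup/rocun': ToolError: no parent.
Invoking cabinet etch using p='/mapano', c='telosto', giving created.
Then unitron asunit using v='-27', u_from='C', u_to='m', and see ToolError: incompatible units.
Invoking unitron asunit using v='-5574', u_from='g', u_to='kg', — result: -2787/500.
I run unitron asunit using v='@prev', u_from='in', u_to='m', and see -353949/2500000.
I try unitron asunit using v='3293', u_from='ft', u_to='mm', and observe 5018532/5.


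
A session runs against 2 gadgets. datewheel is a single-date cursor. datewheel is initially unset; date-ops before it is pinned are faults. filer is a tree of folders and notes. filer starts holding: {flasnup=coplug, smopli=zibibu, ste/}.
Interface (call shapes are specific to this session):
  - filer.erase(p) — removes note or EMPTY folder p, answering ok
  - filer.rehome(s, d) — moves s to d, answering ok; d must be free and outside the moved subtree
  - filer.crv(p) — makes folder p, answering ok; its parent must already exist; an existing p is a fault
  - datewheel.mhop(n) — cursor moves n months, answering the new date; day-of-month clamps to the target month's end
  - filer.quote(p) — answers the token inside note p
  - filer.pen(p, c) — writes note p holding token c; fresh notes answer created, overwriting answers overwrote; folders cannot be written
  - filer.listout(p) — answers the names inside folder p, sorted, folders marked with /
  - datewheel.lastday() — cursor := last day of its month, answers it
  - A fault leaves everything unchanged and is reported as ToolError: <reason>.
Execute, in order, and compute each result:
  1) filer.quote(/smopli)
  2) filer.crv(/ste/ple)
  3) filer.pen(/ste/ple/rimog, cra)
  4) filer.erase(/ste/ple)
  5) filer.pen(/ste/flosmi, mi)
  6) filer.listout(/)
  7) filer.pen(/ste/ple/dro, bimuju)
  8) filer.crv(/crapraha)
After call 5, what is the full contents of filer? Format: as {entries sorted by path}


% filer.quote(p='/smopli') ~> zibibu
% filer.crv(p='/ste/ple') ~> ok
% filer.pen(p='/ste/ple/rimog', c='cra') ~> created
% filer.erase(p='/ste/ple') ~> ToolError: not empty
% filer.pen(p='/ste/flosmi', c='mi') ~> created
% filer.listout(p='/') ~> [flasnup, smopli, ste/]
% filer.pen(p='/ste/ple/dro', c='bimuju') ~> created
% filer.crv(p='/crapraha') ~> ok

Answer: {flasnup=coplug, smopli=zibibu, ste/, ste/flosmi=mi, ste/ple/, ste/ple/rimog=cra}


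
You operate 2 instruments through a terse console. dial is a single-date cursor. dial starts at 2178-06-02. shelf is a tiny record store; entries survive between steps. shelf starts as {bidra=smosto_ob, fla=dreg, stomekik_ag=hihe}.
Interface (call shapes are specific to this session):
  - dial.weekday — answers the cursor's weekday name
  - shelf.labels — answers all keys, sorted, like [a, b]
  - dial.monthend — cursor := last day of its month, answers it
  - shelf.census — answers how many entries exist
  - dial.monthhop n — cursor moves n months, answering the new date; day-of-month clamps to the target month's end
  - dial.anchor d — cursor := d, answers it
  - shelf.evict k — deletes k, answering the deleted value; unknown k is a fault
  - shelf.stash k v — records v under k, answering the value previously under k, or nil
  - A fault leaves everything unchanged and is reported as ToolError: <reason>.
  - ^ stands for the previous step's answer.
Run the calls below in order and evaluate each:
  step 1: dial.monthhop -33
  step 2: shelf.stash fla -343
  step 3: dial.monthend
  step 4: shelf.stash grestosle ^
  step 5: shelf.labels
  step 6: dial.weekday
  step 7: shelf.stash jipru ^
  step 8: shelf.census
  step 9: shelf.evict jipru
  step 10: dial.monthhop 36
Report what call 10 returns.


Answer: 2178-09-30

Derivation:
I invoke monthhop using n→-33, and observe 2175-09-02.
Next I call stash using k→fla, v→-343, — result: dreg.
I invoke monthend, and see 2175-09-30.
Using stash using k→grestosle, v→^, which returns nil.
Calling labels(), and get [bidra, fla, grestosle, stomekik_ag].
Using weekday(): Saturday.
I use stash using k→jipru, v→^, and see nil.
Then census(), giving 5.
Using evict using k→jipru, and get Saturday.
I use monthhop using n→36: 2178-09-30.


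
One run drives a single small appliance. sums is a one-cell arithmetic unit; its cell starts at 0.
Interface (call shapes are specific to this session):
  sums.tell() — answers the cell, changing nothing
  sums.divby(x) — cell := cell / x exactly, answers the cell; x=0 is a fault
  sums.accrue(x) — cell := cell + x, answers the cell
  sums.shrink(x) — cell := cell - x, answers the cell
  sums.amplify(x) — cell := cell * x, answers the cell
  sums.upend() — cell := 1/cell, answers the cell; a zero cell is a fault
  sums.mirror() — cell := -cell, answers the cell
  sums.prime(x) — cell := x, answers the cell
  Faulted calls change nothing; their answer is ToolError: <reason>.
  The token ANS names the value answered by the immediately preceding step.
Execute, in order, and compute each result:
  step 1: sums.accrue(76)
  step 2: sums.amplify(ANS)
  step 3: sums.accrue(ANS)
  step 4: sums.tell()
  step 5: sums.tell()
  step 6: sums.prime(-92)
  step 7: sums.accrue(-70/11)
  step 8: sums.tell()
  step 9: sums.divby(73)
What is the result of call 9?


;; 1. sums.accrue(x: 76) == 76
;; 2. sums.amplify(x: ANS) == 5776
;; 3. sums.accrue(x: ANS) == 11552
;; 4. sums.tell() == 11552
;; 5. sums.tell() == 11552
;; 6. sums.prime(x: -92) == -92
;; 7. sums.accrue(x: -70/11) == -1082/11
;; 8. sums.tell() == -1082/11
;; 9. sums.divby(x: 73) == -1082/803

Answer: -1082/803


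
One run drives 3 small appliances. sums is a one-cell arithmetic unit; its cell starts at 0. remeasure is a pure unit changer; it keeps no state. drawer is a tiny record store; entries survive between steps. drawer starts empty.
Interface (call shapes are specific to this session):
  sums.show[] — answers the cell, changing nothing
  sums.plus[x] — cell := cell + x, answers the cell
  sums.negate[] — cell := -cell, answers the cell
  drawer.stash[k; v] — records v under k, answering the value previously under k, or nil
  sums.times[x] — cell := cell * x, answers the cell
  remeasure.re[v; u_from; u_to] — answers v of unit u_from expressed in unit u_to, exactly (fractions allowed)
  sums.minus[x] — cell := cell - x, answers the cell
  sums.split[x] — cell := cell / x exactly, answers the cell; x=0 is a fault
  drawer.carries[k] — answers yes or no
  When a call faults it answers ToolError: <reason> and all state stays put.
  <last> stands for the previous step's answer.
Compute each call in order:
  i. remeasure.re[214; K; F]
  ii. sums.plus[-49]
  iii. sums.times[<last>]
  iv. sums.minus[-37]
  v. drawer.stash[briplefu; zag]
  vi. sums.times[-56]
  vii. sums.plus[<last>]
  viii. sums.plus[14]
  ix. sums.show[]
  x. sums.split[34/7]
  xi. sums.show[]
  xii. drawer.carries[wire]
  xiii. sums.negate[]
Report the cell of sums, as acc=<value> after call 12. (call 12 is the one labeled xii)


Invoking remeasure.re(214, K, F), giving -7447/100.
Then sums.plus(-49), and get -49.
Calling sums.times(<last>), and observe 2401.
Invoking sums.minus(-37), which returns 2438.
Using drawer.stash(briplefu, zag), — result: nil.
I try sums.times(-56), yielding -136528.
Then sums.plus(<last>), which returns -273056.
Calling sums.plus(14), and see -273042.
I call sums.show, → -273042.
Calling sums.split(34/7): -955647/17.
Using sums.show, yielding -955647/17.
I run drawer.carries(wire), yielding no.
Next I call sums.negate, and see 955647/17.

Answer: acc=-955647/17


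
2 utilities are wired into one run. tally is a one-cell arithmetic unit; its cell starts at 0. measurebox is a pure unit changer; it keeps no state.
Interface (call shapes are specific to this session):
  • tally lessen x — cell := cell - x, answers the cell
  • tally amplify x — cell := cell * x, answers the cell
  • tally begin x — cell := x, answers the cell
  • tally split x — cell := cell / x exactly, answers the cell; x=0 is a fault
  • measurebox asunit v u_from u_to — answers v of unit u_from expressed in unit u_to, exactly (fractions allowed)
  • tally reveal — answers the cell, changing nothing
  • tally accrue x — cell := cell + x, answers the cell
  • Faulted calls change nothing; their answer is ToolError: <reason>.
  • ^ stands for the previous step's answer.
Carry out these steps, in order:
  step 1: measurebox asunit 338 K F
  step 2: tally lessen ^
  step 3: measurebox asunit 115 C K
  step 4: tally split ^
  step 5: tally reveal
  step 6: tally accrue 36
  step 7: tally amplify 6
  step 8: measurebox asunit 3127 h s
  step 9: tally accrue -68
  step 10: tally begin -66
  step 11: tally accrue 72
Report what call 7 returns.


Answer: 8294802/38815

Derivation:
>> measurebox asunit(338, K, F)
<< 14873/100
>> tally lessen(^)
<< -14873/100
>> measurebox asunit(115, C, K)
<< 7763/20
>> tally split(^)
<< -14873/38815
>> tally reveal()
<< -14873/38815
>> tally accrue(36)
<< 1382467/38815
>> tally amplify(6)
<< 8294802/38815
>> measurebox asunit(3127, h, s)
<< 11257200
>> tally accrue(-68)
<< 5655382/38815
>> tally begin(-66)
<< -66
>> tally accrue(72)
<< 6


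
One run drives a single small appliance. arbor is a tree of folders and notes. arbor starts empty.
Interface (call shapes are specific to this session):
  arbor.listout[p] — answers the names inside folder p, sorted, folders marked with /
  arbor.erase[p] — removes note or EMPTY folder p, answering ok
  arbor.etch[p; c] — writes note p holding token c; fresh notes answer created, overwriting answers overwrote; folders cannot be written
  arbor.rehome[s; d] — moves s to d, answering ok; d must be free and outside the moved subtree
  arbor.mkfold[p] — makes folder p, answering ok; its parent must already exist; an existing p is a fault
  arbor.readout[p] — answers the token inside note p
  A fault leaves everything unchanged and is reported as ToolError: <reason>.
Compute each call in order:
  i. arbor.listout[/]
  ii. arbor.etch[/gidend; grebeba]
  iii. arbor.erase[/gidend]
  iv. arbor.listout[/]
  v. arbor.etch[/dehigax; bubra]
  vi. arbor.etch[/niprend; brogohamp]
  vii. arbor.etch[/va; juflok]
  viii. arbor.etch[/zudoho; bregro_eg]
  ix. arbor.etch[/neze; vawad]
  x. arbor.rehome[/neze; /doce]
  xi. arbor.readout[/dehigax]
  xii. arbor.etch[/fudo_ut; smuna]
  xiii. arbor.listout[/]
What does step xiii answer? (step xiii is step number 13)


Answer: [dehigax, doce, fudo_ut, niprend, va, zudoho]

Derivation:
// 1. listout(p='/') -> []
// 2. etch(p='/gidend', c='grebeba') -> created
// 3. erase(p='/gidend') -> ok
// 4. listout(p='/') -> []
// 5. etch(p='/dehigax', c='bubra') -> created
// 6. etch(p='/niprend', c='brogohamp') -> created
// 7. etch(p='/va', c='juflok') -> created
// 8. etch(p='/zudoho', c='bregro_eg') -> created
// 9. etch(p='/neze', c='vawad') -> created
// 10. rehome(s='/neze', d='/doce') -> ok
// 11. readout(p='/dehigax') -> bubra
// 12. etch(p='/fudo_ut', c='smuna') -> created
// 13. listout(p='/') -> [dehigax, doce, fudo_ut, niprend, va, zudoho]


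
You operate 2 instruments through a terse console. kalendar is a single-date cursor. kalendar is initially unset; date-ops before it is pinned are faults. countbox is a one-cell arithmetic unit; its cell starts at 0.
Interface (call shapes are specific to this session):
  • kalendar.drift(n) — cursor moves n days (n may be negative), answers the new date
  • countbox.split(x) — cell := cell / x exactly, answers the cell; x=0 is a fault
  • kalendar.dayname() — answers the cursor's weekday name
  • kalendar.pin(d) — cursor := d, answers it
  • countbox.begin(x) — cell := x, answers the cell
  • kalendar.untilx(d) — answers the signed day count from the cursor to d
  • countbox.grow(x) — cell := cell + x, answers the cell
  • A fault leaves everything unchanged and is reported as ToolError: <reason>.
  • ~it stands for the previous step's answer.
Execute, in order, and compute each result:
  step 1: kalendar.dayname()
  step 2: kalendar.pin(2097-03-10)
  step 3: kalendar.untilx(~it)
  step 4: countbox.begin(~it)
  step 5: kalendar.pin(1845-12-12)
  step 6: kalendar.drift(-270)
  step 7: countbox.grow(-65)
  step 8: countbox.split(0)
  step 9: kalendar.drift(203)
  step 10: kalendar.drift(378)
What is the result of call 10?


>> kalendar.dayname()
<< ToolError: no date set
>> kalendar.pin(d='2097-03-10')
<< 2097-03-10
>> kalendar.untilx(d='~it')
<< 0
>> countbox.begin(x='~it')
<< 0
>> kalendar.pin(d='1845-12-12')
<< 1845-12-12
>> kalendar.drift(n='-270')
<< 1845-03-17
>> countbox.grow(x='-65')
<< -65
>> countbox.split(x='0')
<< ToolError: division by zero
>> kalendar.drift(n='203')
<< 1845-10-06
>> kalendar.drift(n='378')
<< 1846-10-19

Answer: 1846-10-19


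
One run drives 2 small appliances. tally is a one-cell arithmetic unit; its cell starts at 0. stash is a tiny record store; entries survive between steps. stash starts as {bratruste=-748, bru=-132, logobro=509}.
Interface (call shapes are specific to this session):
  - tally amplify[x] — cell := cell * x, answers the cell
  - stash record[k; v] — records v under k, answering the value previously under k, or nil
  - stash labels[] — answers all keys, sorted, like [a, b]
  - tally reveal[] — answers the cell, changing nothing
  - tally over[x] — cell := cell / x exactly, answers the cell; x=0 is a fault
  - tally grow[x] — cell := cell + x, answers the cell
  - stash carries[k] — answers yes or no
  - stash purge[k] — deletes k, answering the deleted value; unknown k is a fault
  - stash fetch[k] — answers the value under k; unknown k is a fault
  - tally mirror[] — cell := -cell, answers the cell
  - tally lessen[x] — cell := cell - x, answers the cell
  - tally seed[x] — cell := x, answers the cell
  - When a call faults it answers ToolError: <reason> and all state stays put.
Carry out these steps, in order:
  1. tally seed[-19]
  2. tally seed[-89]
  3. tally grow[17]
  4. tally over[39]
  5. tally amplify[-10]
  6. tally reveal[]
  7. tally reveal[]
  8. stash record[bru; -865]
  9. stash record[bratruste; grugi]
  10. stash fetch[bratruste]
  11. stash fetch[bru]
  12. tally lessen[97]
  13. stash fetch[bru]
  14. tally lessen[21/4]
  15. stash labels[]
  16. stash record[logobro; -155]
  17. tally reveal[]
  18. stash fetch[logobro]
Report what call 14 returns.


[in] tally seed x='-19'
[out] -19
[in] tally seed x='-89'
[out] -89
[in] tally grow x='17'
[out] -72
[in] tally over x='39'
[out] -24/13
[in] tally amplify x='-10'
[out] 240/13
[in] tally reveal
[out] 240/13
[in] tally reveal
[out] 240/13
[in] stash record k='bru' v='-865'
[out] -132
[in] stash record k='bratruste' v='grugi'
[out] -748
[in] stash fetch k='bratruste'
[out] grugi
[in] stash fetch k='bru'
[out] -865
[in] tally lessen x='97'
[out] -1021/13
[in] stash fetch k='bru'
[out] -865
[in] tally lessen x='21/4'
[out] -4357/52
[in] stash labels
[out] [bratruste, bru, logobro]
[in] stash record k='logobro' v='-155'
[out] 509
[in] tally reveal
[out] -4357/52
[in] stash fetch k='logobro'
[out] -155

Answer: -4357/52


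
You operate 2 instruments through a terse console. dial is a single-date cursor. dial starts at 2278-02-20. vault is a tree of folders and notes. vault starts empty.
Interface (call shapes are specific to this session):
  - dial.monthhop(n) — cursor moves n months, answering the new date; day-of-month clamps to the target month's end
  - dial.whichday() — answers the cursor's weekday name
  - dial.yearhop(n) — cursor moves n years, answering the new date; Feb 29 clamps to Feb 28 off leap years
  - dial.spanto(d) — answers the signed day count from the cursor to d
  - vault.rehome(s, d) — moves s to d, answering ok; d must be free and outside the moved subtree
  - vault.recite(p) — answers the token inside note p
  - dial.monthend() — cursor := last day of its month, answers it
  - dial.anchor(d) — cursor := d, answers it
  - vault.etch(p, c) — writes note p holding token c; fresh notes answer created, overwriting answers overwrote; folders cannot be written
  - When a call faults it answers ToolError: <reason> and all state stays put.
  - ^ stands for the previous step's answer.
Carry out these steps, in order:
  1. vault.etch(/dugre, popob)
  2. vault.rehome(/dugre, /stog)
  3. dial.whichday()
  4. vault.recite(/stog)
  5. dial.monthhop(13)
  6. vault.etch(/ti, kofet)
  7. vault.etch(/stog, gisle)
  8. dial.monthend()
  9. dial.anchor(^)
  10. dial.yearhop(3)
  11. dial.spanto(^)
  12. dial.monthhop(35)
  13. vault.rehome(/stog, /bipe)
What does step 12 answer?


~$ vault.etch p→/dugre c→popob
[out] created
~$ vault.rehome s→/dugre d→/stog
[out] ok
~$ dial.whichday
[out] Wednesday
~$ vault.recite p→/stog
[out] popob
~$ dial.monthhop n→13
[out] 2279-03-20
~$ vault.etch p→/ti c→kofet
[out] created
~$ vault.etch p→/stog c→gisle
[out] overwrote
~$ dial.monthend
[out] 2279-03-31
~$ dial.anchor d→^
[out] 2279-03-31
~$ dial.yearhop n→3
[out] 2282-03-31
~$ dial.spanto d→^
[out] 0
~$ dial.monthhop n→35
[out] 2285-02-28
~$ vault.rehome s→/stog d→/bipe
[out] ok

Answer: 2285-02-28


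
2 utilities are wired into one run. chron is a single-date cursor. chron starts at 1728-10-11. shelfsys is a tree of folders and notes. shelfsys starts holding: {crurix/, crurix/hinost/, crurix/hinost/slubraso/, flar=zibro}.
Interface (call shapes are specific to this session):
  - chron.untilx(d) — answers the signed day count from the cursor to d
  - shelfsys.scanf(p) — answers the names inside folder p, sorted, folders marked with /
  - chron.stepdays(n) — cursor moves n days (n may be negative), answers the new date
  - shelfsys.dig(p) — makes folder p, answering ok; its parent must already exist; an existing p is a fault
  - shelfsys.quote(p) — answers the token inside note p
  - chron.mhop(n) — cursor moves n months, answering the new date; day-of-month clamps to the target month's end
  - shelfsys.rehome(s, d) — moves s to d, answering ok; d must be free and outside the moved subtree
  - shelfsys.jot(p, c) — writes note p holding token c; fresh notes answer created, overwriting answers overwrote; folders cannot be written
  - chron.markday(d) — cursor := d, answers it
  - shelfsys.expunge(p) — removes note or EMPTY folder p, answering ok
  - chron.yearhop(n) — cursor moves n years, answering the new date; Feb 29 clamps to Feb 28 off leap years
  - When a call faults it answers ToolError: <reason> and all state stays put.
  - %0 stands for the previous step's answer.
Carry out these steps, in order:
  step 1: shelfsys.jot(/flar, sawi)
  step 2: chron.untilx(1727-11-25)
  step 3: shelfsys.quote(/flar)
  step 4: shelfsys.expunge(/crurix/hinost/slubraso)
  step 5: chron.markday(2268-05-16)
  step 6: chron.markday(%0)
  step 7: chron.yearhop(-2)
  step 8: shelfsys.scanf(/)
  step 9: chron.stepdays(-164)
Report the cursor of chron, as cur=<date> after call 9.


Answer: cur=2265-12-03

Derivation:
Then shelfsys.jot passing /flar, sawi, and get overwrote.
Next I call chron.untilx passing 1727-11-25, → -321.
I run shelfsys.quote passing /flar, and get sawi.
I invoke shelfsys.expunge passing /crurix/hinost/slubraso, giving ok.
Next I call chron.markday passing 2268-05-16, and get 2268-05-16.
Invoking chron.markday passing %0, → 2268-05-16.
I try chron.yearhop passing -2, and see 2266-05-16.
Next I call shelfsys.scanf passing /, yielding [crurix/, flar].
Then chron.stepdays passing -164, and see 2265-12-03.


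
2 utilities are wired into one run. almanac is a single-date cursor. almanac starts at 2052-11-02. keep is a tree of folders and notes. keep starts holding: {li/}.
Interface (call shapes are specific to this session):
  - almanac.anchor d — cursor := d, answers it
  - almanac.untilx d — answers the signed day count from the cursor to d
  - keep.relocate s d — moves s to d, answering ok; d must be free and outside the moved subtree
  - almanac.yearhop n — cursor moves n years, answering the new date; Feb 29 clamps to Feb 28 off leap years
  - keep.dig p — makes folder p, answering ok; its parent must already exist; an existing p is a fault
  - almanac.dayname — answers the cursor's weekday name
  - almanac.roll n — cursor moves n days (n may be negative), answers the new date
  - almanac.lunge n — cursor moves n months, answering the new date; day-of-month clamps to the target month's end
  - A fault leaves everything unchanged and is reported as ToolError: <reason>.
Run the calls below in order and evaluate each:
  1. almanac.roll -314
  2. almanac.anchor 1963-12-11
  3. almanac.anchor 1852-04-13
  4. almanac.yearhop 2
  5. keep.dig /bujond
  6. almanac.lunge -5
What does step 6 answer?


;; 1. roll(-314) -> 2051-12-24
;; 2. anchor(1963-12-11) -> 1963-12-11
;; 3. anchor(1852-04-13) -> 1852-04-13
;; 4. yearhop(2) -> 1854-04-13
;; 5. dig(/bujond) -> ok
;; 6. lunge(-5) -> 1853-11-13

Answer: 1853-11-13


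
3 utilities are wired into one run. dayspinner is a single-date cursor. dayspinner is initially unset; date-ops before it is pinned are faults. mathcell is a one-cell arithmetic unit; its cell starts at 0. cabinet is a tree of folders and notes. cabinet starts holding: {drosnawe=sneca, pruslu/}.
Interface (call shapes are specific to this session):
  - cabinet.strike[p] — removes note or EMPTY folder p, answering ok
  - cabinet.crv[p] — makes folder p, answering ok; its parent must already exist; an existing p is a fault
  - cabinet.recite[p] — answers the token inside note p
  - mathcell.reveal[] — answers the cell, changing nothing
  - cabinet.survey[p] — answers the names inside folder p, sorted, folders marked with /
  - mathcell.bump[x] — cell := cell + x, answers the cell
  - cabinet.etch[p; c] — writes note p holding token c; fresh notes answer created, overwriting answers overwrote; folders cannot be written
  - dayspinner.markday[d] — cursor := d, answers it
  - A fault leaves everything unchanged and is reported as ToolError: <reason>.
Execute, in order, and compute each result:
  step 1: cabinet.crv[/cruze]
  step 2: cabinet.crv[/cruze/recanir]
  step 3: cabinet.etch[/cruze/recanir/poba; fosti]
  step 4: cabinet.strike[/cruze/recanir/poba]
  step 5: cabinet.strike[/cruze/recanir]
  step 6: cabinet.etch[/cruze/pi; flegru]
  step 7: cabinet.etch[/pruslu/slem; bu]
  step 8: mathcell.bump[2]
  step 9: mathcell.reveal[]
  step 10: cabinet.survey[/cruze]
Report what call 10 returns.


I use cabinet.crv on p: /cruze, and observe ok.
Then cabinet.crv on p: /cruze/recanir, — result: ok.
Next I call cabinet.etch on p: /cruze/recanir/poba, c: fosti, which returns created.
I try cabinet.strike on p: /cruze/recanir/poba, and observe ok.
Now I run cabinet.strike on p: /cruze/recanir: ok.
Then cabinet.etch on p: /cruze/pi, c: flegru, giving created.
I run cabinet.etch on p: /pruslu/slem, c: bu, giving created.
Invoking mathcell.bump on x: 2, giving 2.
Using mathcell.reveal(), yielding 2.
Using cabinet.survey on p: /cruze, and observe [pi].

Answer: [pi]


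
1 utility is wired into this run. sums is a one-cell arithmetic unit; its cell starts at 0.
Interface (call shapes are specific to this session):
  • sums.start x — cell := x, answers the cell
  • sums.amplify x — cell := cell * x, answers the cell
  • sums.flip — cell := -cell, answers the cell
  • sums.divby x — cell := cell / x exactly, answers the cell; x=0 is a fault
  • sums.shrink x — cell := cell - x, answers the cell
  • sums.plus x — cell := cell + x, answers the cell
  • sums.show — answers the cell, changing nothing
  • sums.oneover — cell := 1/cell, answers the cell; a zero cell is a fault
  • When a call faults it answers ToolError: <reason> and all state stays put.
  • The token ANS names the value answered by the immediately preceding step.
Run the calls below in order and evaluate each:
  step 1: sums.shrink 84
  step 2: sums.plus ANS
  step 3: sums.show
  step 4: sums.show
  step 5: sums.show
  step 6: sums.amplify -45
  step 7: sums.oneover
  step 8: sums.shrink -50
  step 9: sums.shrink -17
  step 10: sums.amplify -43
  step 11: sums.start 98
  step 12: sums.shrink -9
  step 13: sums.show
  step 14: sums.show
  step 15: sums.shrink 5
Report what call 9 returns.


Answer: 506521/7560

Derivation:
Now I run sums.shrink using x: 84, yielding -84.
I try sums.plus using x: ANS, — result: -168.
Then sums.show(), which returns -168.
Calling sums.show, and see -168.
I try sums.show(), yielding -168.
Then sums.amplify using x: -45, — result: 7560.
I run sums.oneover(), giving 1/7560.
Then sums.shrink using x: -50, and get 378001/7560.
I call sums.shrink using x: -17, and observe 506521/7560.
Invoking sums.amplify using x: -43, → -21780403/7560.
Calling sums.start using x: 98, — result: 98.
Now I run sums.shrink using x: -9, and see 107.
I invoke sums.show, yielding 107.
I call sums.show(), and get 107.
I try sums.shrink using x: 5, — result: 102.
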